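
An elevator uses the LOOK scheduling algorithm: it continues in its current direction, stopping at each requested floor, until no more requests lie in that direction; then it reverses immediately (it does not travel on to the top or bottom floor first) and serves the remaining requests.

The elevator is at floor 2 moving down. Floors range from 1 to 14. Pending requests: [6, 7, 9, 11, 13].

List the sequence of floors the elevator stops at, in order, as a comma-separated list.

Answer: 6, 7, 9, 11, 13

Derivation:
Current: 2, moving DOWN
Serve below first (descending): []
Then reverse, serve above (ascending): [6, 7, 9, 11, 13]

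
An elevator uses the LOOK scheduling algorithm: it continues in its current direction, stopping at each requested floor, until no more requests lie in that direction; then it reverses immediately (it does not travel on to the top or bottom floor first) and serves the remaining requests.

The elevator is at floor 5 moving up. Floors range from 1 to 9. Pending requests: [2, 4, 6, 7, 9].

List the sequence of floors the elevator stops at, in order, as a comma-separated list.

Answer: 6, 7, 9, 4, 2

Derivation:
Current: 5, moving UP
Serve above first (ascending): [6, 7, 9]
Then reverse, serve below (descending): [4, 2]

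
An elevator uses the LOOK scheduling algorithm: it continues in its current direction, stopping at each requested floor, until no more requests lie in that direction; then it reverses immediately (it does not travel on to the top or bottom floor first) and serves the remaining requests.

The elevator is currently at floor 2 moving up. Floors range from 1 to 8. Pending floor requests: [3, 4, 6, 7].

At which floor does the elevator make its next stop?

Current floor: 2, direction: up
Requests above: [3, 4, 6, 7]
Requests below: []
Moving up and requests lie above → nearest above is min([3, 4, 6, 7]) = 3

Answer: 3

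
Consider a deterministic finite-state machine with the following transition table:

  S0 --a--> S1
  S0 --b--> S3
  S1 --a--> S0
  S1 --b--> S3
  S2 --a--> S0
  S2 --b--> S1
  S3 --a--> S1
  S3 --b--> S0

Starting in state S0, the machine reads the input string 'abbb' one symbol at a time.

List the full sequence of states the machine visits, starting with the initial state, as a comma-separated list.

Start: S0
  read 'a': S0 --a--> S1
  read 'b': S1 --b--> S3
  read 'b': S3 --b--> S0
  read 'b': S0 --b--> S3

Answer: S0, S1, S3, S0, S3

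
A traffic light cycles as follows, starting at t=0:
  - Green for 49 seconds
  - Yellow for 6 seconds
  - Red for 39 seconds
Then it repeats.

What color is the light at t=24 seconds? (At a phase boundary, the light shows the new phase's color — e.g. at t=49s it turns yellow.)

Cycle length = 49 + 6 + 39 = 94s
t = 24, phase_t = 24 mod 94 = 24
24 < 49 (green end) → GREEN

Answer: green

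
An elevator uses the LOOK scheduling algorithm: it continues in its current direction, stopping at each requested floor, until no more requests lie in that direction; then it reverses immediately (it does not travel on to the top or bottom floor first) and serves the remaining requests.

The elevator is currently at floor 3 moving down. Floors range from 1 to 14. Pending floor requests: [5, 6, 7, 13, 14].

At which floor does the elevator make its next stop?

Answer: 5

Derivation:
Current floor: 3, direction: down
Requests above: [5, 6, 7, 13, 14]
Requests below: []
Moving down but no requests below → reverse; nearest above is min([5, 6, 7, 13, 14]) = 5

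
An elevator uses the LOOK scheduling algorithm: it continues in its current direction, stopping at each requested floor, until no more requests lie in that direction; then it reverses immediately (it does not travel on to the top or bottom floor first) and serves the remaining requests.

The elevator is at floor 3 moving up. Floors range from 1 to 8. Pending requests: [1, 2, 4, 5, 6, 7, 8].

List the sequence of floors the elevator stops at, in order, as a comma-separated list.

Answer: 4, 5, 6, 7, 8, 2, 1

Derivation:
Current: 3, moving UP
Serve above first (ascending): [4, 5, 6, 7, 8]
Then reverse, serve below (descending): [2, 1]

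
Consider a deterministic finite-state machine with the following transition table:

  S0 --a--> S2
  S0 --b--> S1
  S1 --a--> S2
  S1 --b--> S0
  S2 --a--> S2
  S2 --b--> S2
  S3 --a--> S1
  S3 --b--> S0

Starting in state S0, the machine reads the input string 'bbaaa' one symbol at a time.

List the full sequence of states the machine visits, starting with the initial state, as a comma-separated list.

Start: S0
  read 'b': S0 --b--> S1
  read 'b': S1 --b--> S0
  read 'a': S0 --a--> S2
  read 'a': S2 --a--> S2
  read 'a': S2 --a--> S2

Answer: S0, S1, S0, S2, S2, S2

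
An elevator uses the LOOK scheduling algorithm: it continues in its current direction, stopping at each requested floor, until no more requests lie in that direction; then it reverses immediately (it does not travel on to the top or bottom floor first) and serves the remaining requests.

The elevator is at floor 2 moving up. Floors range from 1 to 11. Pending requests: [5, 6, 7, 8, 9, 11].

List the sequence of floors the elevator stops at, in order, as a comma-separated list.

Answer: 5, 6, 7, 8, 9, 11

Derivation:
Current: 2, moving UP
Serve above first (ascending): [5, 6, 7, 8, 9, 11]
Then reverse, serve below (descending): []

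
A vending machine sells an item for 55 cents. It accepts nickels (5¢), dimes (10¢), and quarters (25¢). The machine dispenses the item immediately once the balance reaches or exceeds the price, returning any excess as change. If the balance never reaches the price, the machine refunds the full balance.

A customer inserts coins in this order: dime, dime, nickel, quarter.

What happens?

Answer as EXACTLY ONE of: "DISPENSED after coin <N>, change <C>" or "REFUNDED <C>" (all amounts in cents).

Price: 55¢
Coin 1 (dime, 10¢): balance = 10¢
Coin 2 (dime, 10¢): balance = 20¢
Coin 3 (nickel, 5¢): balance = 25¢
Coin 4 (quarter, 25¢): balance = 50¢
All coins inserted, balance 50¢ < price 55¢ → REFUND 50¢

Answer: REFUNDED 50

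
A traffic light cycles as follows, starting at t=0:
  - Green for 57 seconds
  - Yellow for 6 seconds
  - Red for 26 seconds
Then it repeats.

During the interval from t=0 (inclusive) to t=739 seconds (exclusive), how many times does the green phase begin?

Answer: 9

Derivation:
Cycle = 57+6+26 = 89s
green phase starts at t = k*89 + 0 for k=0,1,2,...
Need k*89+0 < 739 → k < 8.303
k ∈ {0, ..., 8} → 9 starts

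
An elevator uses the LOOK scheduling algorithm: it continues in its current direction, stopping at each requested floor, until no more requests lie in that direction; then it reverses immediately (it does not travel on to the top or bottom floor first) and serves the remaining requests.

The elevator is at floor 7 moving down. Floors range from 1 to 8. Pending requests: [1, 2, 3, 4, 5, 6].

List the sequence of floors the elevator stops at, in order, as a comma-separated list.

Answer: 6, 5, 4, 3, 2, 1

Derivation:
Current: 7, moving DOWN
Serve below first (descending): [6, 5, 4, 3, 2, 1]
Then reverse, serve above (ascending): []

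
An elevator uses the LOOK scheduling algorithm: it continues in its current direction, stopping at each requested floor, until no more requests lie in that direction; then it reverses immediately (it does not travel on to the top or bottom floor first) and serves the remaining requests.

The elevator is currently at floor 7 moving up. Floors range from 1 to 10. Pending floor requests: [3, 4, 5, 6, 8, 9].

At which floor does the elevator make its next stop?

Answer: 8

Derivation:
Current floor: 7, direction: up
Requests above: [8, 9]
Requests below: [3, 4, 5, 6]
Moving up and requests lie above → nearest above is min([8, 9]) = 8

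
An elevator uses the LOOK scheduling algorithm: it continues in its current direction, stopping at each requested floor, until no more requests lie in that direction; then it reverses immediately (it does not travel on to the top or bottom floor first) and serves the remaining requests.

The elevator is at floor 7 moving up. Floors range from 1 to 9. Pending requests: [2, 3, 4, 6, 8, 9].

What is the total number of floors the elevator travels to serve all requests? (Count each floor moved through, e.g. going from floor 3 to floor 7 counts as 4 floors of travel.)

Answer: 9

Derivation:
Start at floor 7 moving up, LOOK stop order: [8, 9, 6, 4, 3, 2]
  7 → 8: |8-7| = 1, total = 1
  8 → 9: |9-8| = 1, total = 2
  9 → 6: |6-9| = 3, total = 5
  6 → 4: |4-6| = 2, total = 7
  4 → 3: |3-4| = 1, total = 8
  3 → 2: |2-3| = 1, total = 9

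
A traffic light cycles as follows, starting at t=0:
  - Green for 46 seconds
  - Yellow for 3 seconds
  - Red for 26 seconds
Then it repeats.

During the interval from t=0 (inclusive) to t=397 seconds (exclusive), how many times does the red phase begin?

Answer: 5

Derivation:
Cycle = 46+3+26 = 75s
red phase starts at t = k*75 + 49 for k=0,1,2,...
Need k*75+49 < 397 → k < 4.640
k ∈ {0, ..., 4} → 5 starts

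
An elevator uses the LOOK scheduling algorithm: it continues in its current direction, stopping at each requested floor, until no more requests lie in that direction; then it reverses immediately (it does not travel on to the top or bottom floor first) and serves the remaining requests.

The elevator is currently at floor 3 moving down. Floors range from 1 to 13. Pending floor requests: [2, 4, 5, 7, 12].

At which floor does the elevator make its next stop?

Current floor: 3, direction: down
Requests above: [4, 5, 7, 12]
Requests below: [2]
Moving down and requests lie below → nearest below is max([2]) = 2

Answer: 2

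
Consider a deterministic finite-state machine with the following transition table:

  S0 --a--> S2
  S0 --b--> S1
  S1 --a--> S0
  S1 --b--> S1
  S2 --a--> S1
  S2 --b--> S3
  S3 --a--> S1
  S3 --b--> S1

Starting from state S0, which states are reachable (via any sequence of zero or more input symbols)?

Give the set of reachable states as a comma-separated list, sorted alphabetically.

BFS from S0:
  visit S0: S0--a-->S2 (new), S0--b-->S1 (new)
  visit S2: S2--a-->S1 (seen), S2--b-->S3 (new)
  visit S1: S1--a-->S0 (seen), S1--b-->S1 (seen)
  visit S3: S3--a-->S1 (seen), S3--b-->S1 (seen)

Answer: S0, S1, S2, S3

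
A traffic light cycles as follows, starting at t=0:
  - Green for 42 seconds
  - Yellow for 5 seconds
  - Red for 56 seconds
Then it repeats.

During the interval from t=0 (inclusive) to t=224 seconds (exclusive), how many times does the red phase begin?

Cycle = 42+5+56 = 103s
red phase starts at t = k*103 + 47 for k=0,1,2,...
Need k*103+47 < 224 → k < 1.718
k ∈ {0, ..., 1} → 2 starts

Answer: 2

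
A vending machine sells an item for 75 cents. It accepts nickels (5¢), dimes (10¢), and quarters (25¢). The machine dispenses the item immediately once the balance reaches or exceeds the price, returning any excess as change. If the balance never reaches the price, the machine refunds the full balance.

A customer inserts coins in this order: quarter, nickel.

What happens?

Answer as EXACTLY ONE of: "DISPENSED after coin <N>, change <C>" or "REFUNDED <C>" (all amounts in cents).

Answer: REFUNDED 30

Derivation:
Price: 75¢
Coin 1 (quarter, 25¢): balance = 25¢
Coin 2 (nickel, 5¢): balance = 30¢
All coins inserted, balance 30¢ < price 75¢ → REFUND 30¢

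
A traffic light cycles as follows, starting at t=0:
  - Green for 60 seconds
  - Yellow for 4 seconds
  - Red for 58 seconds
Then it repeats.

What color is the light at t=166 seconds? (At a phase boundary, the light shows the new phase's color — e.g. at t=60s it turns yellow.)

Answer: green

Derivation:
Cycle length = 60 + 4 + 58 = 122s
t = 166, phase_t = 166 mod 122 = 44
44 < 60 (green end) → GREEN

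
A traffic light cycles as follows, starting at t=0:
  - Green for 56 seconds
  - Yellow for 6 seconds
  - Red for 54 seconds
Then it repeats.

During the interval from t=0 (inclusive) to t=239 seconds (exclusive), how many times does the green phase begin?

Cycle = 56+6+54 = 116s
green phase starts at t = k*116 + 0 for k=0,1,2,...
Need k*116+0 < 239 → k < 2.060
k ∈ {0, ..., 2} → 3 starts

Answer: 3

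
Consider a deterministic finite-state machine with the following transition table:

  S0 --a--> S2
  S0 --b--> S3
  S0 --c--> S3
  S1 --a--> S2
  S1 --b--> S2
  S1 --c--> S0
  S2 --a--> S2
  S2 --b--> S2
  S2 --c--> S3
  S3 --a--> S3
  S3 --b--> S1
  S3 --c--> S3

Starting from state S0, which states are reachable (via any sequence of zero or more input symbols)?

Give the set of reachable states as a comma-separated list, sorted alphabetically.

BFS from S0:
  visit S0: S0--a-->S2 (new), S0--b-->S3 (new), S0--c-->S3 (seen)
  visit S2: S2--a-->S2 (seen), S2--b-->S2 (seen), S2--c-->S3 (seen)
  visit S3: S3--a-->S3 (seen), S3--b-->S1 (new), S3--c-->S3 (seen)
  visit S1: S1--a-->S2 (seen), S1--b-->S2 (seen), S1--c-->S0 (seen)

Answer: S0, S1, S2, S3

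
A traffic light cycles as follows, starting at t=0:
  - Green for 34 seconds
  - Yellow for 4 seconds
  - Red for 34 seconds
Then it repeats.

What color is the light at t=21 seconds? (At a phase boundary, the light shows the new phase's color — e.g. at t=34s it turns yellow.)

Cycle length = 34 + 4 + 34 = 72s
t = 21, phase_t = 21 mod 72 = 21
21 < 34 (green end) → GREEN

Answer: green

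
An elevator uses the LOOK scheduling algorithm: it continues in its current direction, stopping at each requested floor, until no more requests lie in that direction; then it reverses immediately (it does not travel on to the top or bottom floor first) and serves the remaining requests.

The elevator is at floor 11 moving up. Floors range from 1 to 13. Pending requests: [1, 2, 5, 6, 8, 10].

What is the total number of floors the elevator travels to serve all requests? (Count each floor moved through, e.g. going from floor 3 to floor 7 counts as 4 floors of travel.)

Answer: 10

Derivation:
Start at floor 11 moving up, LOOK stop order: [10, 8, 6, 5, 2, 1]
  11 → 10: |10-11| = 1, total = 1
  10 → 8: |8-10| = 2, total = 3
  8 → 6: |6-8| = 2, total = 5
  6 → 5: |5-6| = 1, total = 6
  5 → 2: |2-5| = 3, total = 9
  2 → 1: |1-2| = 1, total = 10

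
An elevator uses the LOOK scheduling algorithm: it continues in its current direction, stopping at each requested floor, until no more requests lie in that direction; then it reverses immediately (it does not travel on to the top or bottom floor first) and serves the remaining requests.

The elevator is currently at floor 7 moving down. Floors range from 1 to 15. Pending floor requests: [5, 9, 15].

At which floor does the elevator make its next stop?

Answer: 5

Derivation:
Current floor: 7, direction: down
Requests above: [9, 15]
Requests below: [5]
Moving down and requests lie below → nearest below is max([5]) = 5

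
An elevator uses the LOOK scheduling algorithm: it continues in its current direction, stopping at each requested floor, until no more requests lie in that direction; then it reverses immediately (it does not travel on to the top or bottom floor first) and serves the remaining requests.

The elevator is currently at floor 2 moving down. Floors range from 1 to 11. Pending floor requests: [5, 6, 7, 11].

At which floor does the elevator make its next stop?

Current floor: 2, direction: down
Requests above: [5, 6, 7, 11]
Requests below: []
Moving down but no requests below → reverse; nearest above is min([5, 6, 7, 11]) = 5

Answer: 5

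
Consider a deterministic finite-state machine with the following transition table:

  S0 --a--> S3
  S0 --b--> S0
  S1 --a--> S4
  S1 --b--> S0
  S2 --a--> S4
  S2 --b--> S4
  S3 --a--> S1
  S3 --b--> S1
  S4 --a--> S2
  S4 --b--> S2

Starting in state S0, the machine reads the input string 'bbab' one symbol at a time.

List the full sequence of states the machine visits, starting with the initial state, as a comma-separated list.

Start: S0
  read 'b': S0 --b--> S0
  read 'b': S0 --b--> S0
  read 'a': S0 --a--> S3
  read 'b': S3 --b--> S1

Answer: S0, S0, S0, S3, S1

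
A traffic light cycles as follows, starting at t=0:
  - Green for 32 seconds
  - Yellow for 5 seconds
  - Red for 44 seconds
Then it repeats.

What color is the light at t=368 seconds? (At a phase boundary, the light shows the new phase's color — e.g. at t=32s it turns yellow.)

Cycle length = 32 + 5 + 44 = 81s
t = 368, phase_t = 368 mod 81 = 44
44 >= 37 → RED

Answer: red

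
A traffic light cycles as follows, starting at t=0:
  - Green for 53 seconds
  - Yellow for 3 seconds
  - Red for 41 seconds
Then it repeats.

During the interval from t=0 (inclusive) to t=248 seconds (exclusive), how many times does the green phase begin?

Cycle = 53+3+41 = 97s
green phase starts at t = k*97 + 0 for k=0,1,2,...
Need k*97+0 < 248 → k < 2.557
k ∈ {0, ..., 2} → 3 starts

Answer: 3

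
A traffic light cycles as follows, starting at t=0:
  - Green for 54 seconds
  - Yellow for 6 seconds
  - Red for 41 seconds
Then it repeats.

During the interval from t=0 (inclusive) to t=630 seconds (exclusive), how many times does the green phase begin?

Answer: 7

Derivation:
Cycle = 54+6+41 = 101s
green phase starts at t = k*101 + 0 for k=0,1,2,...
Need k*101+0 < 630 → k < 6.238
k ∈ {0, ..., 6} → 7 starts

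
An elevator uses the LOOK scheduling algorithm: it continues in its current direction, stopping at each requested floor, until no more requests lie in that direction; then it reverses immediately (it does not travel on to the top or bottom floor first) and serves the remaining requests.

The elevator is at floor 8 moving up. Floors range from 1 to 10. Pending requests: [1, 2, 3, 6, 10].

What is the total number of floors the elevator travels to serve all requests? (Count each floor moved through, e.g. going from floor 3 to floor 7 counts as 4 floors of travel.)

Start at floor 8 moving up, LOOK stop order: [10, 6, 3, 2, 1]
  8 → 10: |10-8| = 2, total = 2
  10 → 6: |6-10| = 4, total = 6
  6 → 3: |3-6| = 3, total = 9
  3 → 2: |2-3| = 1, total = 10
  2 → 1: |1-2| = 1, total = 11

Answer: 11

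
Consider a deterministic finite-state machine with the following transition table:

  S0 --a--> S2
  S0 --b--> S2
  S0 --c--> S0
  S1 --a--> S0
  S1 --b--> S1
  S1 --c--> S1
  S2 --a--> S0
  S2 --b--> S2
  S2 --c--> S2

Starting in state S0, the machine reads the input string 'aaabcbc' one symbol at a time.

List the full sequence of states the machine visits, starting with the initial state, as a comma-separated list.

Answer: S0, S2, S0, S2, S2, S2, S2, S2

Derivation:
Start: S0
  read 'a': S0 --a--> S2
  read 'a': S2 --a--> S0
  read 'a': S0 --a--> S2
  read 'b': S2 --b--> S2
  read 'c': S2 --c--> S2
  read 'b': S2 --b--> S2
  read 'c': S2 --c--> S2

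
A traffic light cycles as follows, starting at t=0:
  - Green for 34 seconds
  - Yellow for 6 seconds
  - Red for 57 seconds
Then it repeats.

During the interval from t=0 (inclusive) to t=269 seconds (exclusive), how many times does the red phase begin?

Answer: 3

Derivation:
Cycle = 34+6+57 = 97s
red phase starts at t = k*97 + 40 for k=0,1,2,...
Need k*97+40 < 269 → k < 2.361
k ∈ {0, ..., 2} → 3 starts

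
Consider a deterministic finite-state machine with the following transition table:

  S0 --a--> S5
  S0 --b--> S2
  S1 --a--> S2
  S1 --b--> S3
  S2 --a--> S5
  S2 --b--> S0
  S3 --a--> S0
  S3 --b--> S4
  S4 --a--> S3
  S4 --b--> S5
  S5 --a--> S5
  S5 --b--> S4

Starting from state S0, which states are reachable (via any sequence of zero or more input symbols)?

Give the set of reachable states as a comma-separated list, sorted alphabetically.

Answer: S0, S2, S3, S4, S5

Derivation:
BFS from S0:
  visit S0: S0--a-->S5 (new), S0--b-->S2 (new)
  visit S5: S5--a-->S5 (seen), S5--b-->S4 (new)
  visit S2: S2--a-->S5 (seen), S2--b-->S0 (seen)
  visit S4: S4--a-->S3 (new), S4--b-->S5 (seen)
  visit S3: S3--a-->S0 (seen), S3--b-->S4 (seen)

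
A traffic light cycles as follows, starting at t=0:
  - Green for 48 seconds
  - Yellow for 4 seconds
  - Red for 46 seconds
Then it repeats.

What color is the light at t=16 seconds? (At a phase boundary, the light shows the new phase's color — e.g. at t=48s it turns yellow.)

Cycle length = 48 + 4 + 46 = 98s
t = 16, phase_t = 16 mod 98 = 16
16 < 48 (green end) → GREEN

Answer: green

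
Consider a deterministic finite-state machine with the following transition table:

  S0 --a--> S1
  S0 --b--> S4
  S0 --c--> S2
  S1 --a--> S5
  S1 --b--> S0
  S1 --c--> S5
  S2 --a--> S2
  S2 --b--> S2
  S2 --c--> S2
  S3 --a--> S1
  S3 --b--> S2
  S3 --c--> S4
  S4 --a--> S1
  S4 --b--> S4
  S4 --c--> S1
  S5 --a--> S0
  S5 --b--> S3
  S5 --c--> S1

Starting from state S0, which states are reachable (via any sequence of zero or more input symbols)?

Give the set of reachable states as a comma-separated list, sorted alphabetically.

BFS from S0:
  visit S0: S0--a-->S1 (new), S0--b-->S4 (new), S0--c-->S2 (new)
  visit S1: S1--a-->S5 (new), S1--b-->S0 (seen), S1--c-->S5 (seen)
  visit S4: S4--a-->S1 (seen), S4--b-->S4 (seen), S4--c-->S1 (seen)
  visit S2: S2--a-->S2 (seen), S2--b-->S2 (seen), S2--c-->S2 (seen)
  visit S5: S5--a-->S0 (seen), S5--b-->S3 (new), S5--c-->S1 (seen)
  visit S3: S3--a-->S1 (seen), S3--b-->S2 (seen), S3--c-->S4 (seen)

Answer: S0, S1, S2, S3, S4, S5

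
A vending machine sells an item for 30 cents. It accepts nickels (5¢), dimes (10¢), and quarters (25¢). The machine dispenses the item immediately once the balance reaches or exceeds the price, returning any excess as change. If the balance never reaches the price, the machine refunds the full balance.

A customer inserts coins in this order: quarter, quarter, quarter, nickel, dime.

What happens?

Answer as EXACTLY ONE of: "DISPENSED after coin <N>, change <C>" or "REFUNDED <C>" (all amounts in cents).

Price: 30¢
Coin 1 (quarter, 25¢): balance = 25¢
Coin 2 (quarter, 25¢): balance = 50¢
  → balance >= price → DISPENSE, change = 50 - 30 = 20¢

Answer: DISPENSED after coin 2, change 20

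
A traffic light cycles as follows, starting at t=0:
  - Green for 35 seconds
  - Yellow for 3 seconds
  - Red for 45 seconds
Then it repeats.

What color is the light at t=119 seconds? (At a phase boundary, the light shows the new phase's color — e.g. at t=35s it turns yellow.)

Cycle length = 35 + 3 + 45 = 83s
t = 119, phase_t = 119 mod 83 = 36
35 <= 36 < 38 (yellow end) → YELLOW

Answer: yellow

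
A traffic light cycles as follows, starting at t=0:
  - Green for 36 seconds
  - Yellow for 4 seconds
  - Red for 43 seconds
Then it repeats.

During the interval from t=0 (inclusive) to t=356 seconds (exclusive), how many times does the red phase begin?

Answer: 4

Derivation:
Cycle = 36+4+43 = 83s
red phase starts at t = k*83 + 40 for k=0,1,2,...
Need k*83+40 < 356 → k < 3.807
k ∈ {0, ..., 3} → 4 starts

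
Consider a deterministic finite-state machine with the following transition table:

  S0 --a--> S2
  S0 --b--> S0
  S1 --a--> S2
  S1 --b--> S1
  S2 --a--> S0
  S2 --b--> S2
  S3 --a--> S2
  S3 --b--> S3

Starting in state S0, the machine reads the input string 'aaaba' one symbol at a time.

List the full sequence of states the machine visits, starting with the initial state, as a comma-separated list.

Start: S0
  read 'a': S0 --a--> S2
  read 'a': S2 --a--> S0
  read 'a': S0 --a--> S2
  read 'b': S2 --b--> S2
  read 'a': S2 --a--> S0

Answer: S0, S2, S0, S2, S2, S0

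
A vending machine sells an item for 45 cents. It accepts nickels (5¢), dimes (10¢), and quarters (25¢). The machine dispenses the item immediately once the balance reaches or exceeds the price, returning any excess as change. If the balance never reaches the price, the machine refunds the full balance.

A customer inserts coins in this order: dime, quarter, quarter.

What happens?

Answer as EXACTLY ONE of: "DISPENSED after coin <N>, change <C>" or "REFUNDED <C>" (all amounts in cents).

Price: 45¢
Coin 1 (dime, 10¢): balance = 10¢
Coin 2 (quarter, 25¢): balance = 35¢
Coin 3 (quarter, 25¢): balance = 60¢
  → balance >= price → DISPENSE, change = 60 - 45 = 15¢

Answer: DISPENSED after coin 3, change 15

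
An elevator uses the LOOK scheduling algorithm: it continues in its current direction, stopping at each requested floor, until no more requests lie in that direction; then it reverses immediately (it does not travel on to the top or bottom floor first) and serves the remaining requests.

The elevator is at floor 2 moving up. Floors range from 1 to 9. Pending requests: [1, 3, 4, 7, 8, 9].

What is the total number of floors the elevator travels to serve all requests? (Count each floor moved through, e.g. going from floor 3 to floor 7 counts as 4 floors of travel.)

Start at floor 2 moving up, LOOK stop order: [3, 4, 7, 8, 9, 1]
  2 → 3: |3-2| = 1, total = 1
  3 → 4: |4-3| = 1, total = 2
  4 → 7: |7-4| = 3, total = 5
  7 → 8: |8-7| = 1, total = 6
  8 → 9: |9-8| = 1, total = 7
  9 → 1: |1-9| = 8, total = 15

Answer: 15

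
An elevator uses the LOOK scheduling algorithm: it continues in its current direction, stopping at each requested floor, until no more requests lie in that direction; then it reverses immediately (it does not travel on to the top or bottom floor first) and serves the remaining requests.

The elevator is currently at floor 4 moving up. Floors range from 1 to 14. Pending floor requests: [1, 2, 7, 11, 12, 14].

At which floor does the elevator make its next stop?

Current floor: 4, direction: up
Requests above: [7, 11, 12, 14]
Requests below: [1, 2]
Moving up and requests lie above → nearest above is min([7, 11, 12, 14]) = 7

Answer: 7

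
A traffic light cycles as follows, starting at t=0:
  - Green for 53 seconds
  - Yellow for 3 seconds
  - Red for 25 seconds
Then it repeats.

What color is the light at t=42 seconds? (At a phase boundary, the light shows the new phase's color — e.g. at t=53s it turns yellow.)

Cycle length = 53 + 3 + 25 = 81s
t = 42, phase_t = 42 mod 81 = 42
42 < 53 (green end) → GREEN

Answer: green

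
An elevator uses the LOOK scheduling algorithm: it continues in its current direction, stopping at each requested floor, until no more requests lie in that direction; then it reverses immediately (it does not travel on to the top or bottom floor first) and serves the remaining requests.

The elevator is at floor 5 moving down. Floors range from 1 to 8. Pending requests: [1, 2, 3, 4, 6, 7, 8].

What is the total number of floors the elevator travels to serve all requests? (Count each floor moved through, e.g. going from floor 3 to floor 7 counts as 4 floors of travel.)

Start at floor 5 moving down, LOOK stop order: [4, 3, 2, 1, 6, 7, 8]
  5 → 4: |4-5| = 1, total = 1
  4 → 3: |3-4| = 1, total = 2
  3 → 2: |2-3| = 1, total = 3
  2 → 1: |1-2| = 1, total = 4
  1 → 6: |6-1| = 5, total = 9
  6 → 7: |7-6| = 1, total = 10
  7 → 8: |8-7| = 1, total = 11

Answer: 11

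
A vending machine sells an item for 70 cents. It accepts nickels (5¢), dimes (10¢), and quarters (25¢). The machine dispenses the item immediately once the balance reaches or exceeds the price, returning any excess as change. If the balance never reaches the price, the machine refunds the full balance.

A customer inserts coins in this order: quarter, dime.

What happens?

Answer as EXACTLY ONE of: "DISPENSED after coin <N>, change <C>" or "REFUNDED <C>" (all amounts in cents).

Price: 70¢
Coin 1 (quarter, 25¢): balance = 25¢
Coin 2 (dime, 10¢): balance = 35¢
All coins inserted, balance 35¢ < price 70¢ → REFUND 35¢

Answer: REFUNDED 35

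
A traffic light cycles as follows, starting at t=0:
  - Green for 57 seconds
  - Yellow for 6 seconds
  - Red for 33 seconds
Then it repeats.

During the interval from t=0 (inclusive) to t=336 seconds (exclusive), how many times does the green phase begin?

Cycle = 57+6+33 = 96s
green phase starts at t = k*96 + 0 for k=0,1,2,...
Need k*96+0 < 336 → k < 3.500
k ∈ {0, ..., 3} → 4 starts

Answer: 4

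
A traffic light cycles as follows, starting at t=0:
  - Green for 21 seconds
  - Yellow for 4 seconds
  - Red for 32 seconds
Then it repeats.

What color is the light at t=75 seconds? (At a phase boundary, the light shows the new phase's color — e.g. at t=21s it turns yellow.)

Answer: green

Derivation:
Cycle length = 21 + 4 + 32 = 57s
t = 75, phase_t = 75 mod 57 = 18
18 < 21 (green end) → GREEN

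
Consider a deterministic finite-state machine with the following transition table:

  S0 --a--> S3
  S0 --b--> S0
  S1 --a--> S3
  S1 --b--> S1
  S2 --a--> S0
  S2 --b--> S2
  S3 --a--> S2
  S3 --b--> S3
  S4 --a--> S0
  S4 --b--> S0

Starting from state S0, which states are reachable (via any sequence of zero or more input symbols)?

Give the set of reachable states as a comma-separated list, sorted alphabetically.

BFS from S0:
  visit S0: S0--a-->S3 (new), S0--b-->S0 (seen)
  visit S3: S3--a-->S2 (new), S3--b-->S3 (seen)
  visit S2: S2--a-->S0 (seen), S2--b-->S2 (seen)

Answer: S0, S2, S3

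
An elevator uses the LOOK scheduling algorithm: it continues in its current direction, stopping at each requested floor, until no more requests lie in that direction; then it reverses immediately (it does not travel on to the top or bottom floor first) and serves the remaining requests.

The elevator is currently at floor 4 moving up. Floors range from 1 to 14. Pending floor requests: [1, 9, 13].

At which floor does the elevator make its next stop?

Current floor: 4, direction: up
Requests above: [9, 13]
Requests below: [1]
Moving up and requests lie above → nearest above is min([9, 13]) = 9

Answer: 9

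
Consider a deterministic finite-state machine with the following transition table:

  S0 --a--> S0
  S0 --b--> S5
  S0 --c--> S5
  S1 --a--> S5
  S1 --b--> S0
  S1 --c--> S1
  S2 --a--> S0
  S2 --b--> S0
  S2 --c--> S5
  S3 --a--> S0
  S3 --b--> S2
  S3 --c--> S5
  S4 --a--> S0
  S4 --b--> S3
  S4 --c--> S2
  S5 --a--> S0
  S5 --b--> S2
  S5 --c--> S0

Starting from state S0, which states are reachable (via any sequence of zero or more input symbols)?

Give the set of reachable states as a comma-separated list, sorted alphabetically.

Answer: S0, S2, S5

Derivation:
BFS from S0:
  visit S0: S0--a-->S0 (seen), S0--b-->S5 (new), S0--c-->S5 (seen)
  visit S5: S5--a-->S0 (seen), S5--b-->S2 (new), S5--c-->S0 (seen)
  visit S2: S2--a-->S0 (seen), S2--b-->S0 (seen), S2--c-->S5 (seen)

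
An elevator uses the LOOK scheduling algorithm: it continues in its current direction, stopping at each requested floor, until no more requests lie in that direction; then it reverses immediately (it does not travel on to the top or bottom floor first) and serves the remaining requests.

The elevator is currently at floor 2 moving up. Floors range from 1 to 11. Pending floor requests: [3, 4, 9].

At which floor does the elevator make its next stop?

Current floor: 2, direction: up
Requests above: [3, 4, 9]
Requests below: []
Moving up and requests lie above → nearest above is min([3, 4, 9]) = 3

Answer: 3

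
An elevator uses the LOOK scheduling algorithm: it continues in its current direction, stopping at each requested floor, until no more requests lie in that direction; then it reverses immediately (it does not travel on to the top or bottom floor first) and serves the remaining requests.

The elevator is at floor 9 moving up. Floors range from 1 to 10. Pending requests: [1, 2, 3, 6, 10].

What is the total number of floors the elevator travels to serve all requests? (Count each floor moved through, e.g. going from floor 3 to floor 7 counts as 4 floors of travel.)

Start at floor 9 moving up, LOOK stop order: [10, 6, 3, 2, 1]
  9 → 10: |10-9| = 1, total = 1
  10 → 6: |6-10| = 4, total = 5
  6 → 3: |3-6| = 3, total = 8
  3 → 2: |2-3| = 1, total = 9
  2 → 1: |1-2| = 1, total = 10

Answer: 10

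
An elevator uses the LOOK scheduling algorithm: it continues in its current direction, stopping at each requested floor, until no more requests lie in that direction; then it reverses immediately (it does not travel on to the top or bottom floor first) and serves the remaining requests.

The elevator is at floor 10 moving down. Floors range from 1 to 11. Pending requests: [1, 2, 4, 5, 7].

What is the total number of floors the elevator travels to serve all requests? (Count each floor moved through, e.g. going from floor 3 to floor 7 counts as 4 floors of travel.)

Start at floor 10 moving down, LOOK stop order: [7, 5, 4, 2, 1]
  10 → 7: |7-10| = 3, total = 3
  7 → 5: |5-7| = 2, total = 5
  5 → 4: |4-5| = 1, total = 6
  4 → 2: |2-4| = 2, total = 8
  2 → 1: |1-2| = 1, total = 9

Answer: 9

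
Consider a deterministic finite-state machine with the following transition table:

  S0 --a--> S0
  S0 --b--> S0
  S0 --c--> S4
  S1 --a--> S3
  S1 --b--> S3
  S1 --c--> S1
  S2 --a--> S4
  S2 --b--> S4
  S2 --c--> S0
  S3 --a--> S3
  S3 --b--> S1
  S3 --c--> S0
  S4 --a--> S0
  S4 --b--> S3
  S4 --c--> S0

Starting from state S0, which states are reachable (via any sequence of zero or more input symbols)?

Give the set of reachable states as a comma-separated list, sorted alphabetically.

BFS from S0:
  visit S0: S0--a-->S0 (seen), S0--b-->S0 (seen), S0--c-->S4 (new)
  visit S4: S4--a-->S0 (seen), S4--b-->S3 (new), S4--c-->S0 (seen)
  visit S3: S3--a-->S3 (seen), S3--b-->S1 (new), S3--c-->S0 (seen)
  visit S1: S1--a-->S3 (seen), S1--b-->S3 (seen), S1--c-->S1 (seen)

Answer: S0, S1, S3, S4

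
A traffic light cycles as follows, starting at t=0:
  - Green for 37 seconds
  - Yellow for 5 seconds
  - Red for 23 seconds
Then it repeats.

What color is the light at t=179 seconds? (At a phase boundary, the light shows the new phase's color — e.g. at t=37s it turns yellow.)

Cycle length = 37 + 5 + 23 = 65s
t = 179, phase_t = 179 mod 65 = 49
49 >= 42 → RED

Answer: red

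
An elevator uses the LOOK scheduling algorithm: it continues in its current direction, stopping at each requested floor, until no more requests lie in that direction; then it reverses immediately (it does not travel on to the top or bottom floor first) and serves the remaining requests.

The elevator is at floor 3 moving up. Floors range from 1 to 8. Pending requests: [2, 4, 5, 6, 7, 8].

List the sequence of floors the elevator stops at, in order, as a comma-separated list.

Answer: 4, 5, 6, 7, 8, 2

Derivation:
Current: 3, moving UP
Serve above first (ascending): [4, 5, 6, 7, 8]
Then reverse, serve below (descending): [2]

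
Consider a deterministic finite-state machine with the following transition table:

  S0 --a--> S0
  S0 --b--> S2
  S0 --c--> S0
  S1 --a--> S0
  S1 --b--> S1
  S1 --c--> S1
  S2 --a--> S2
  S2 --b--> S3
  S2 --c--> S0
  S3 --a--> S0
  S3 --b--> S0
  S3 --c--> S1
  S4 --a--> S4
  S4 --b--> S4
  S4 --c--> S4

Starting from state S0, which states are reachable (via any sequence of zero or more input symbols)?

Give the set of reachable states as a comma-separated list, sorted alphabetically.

Answer: S0, S1, S2, S3

Derivation:
BFS from S0:
  visit S0: S0--a-->S0 (seen), S0--b-->S2 (new), S0--c-->S0 (seen)
  visit S2: S2--a-->S2 (seen), S2--b-->S3 (new), S2--c-->S0 (seen)
  visit S3: S3--a-->S0 (seen), S3--b-->S0 (seen), S3--c-->S1 (new)
  visit S1: S1--a-->S0 (seen), S1--b-->S1 (seen), S1--c-->S1 (seen)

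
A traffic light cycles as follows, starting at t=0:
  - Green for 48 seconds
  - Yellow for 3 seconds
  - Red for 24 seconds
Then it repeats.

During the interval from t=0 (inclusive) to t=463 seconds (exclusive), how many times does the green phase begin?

Cycle = 48+3+24 = 75s
green phase starts at t = k*75 + 0 for k=0,1,2,...
Need k*75+0 < 463 → k < 6.173
k ∈ {0, ..., 6} → 7 starts

Answer: 7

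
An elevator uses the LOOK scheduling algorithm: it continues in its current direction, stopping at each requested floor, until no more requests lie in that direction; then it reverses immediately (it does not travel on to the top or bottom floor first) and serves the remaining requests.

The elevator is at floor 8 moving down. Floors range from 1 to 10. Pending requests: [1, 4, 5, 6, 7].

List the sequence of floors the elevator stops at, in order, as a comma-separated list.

Answer: 7, 6, 5, 4, 1

Derivation:
Current: 8, moving DOWN
Serve below first (descending): [7, 6, 5, 4, 1]
Then reverse, serve above (ascending): []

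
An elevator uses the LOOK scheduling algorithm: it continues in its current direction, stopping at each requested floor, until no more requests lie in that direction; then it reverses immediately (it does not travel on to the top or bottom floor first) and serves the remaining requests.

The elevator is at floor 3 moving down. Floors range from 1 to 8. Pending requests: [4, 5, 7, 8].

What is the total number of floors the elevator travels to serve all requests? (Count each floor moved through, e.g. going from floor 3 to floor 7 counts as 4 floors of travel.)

Start at floor 3 moving down, LOOK stop order: [4, 5, 7, 8]
  3 → 4: |4-3| = 1, total = 1
  4 → 5: |5-4| = 1, total = 2
  5 → 7: |7-5| = 2, total = 4
  7 → 8: |8-7| = 1, total = 5

Answer: 5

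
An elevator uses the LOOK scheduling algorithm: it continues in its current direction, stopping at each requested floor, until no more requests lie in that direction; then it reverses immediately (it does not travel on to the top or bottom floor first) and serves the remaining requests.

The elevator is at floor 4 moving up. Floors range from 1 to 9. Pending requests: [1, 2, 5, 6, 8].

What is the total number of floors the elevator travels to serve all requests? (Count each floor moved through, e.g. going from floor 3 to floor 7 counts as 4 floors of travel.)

Answer: 11

Derivation:
Start at floor 4 moving up, LOOK stop order: [5, 6, 8, 2, 1]
  4 → 5: |5-4| = 1, total = 1
  5 → 6: |6-5| = 1, total = 2
  6 → 8: |8-6| = 2, total = 4
  8 → 2: |2-8| = 6, total = 10
  2 → 1: |1-2| = 1, total = 11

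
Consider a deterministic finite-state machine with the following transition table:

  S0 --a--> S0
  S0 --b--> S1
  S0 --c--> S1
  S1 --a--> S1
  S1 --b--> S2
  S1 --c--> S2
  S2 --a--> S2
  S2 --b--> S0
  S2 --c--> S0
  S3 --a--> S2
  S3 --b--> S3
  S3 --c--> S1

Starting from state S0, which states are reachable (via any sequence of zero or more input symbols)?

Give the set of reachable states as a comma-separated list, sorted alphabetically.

BFS from S0:
  visit S0: S0--a-->S0 (seen), S0--b-->S1 (new), S0--c-->S1 (seen)
  visit S1: S1--a-->S1 (seen), S1--b-->S2 (new), S1--c-->S2 (seen)
  visit S2: S2--a-->S2 (seen), S2--b-->S0 (seen), S2--c-->S0 (seen)

Answer: S0, S1, S2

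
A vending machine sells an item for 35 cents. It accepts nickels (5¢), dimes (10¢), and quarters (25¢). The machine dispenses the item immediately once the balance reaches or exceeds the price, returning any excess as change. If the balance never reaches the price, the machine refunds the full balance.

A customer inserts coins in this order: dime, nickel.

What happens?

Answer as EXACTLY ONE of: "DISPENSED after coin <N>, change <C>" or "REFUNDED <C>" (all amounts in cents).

Price: 35¢
Coin 1 (dime, 10¢): balance = 10¢
Coin 2 (nickel, 5¢): balance = 15¢
All coins inserted, balance 15¢ < price 35¢ → REFUND 15¢

Answer: REFUNDED 15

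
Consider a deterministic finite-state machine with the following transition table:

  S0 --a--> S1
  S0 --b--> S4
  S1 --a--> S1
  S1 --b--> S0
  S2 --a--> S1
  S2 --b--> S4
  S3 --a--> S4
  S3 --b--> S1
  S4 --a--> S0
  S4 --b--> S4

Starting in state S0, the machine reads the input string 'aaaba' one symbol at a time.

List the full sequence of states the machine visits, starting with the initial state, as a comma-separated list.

Answer: S0, S1, S1, S1, S0, S1

Derivation:
Start: S0
  read 'a': S0 --a--> S1
  read 'a': S1 --a--> S1
  read 'a': S1 --a--> S1
  read 'b': S1 --b--> S0
  read 'a': S0 --a--> S1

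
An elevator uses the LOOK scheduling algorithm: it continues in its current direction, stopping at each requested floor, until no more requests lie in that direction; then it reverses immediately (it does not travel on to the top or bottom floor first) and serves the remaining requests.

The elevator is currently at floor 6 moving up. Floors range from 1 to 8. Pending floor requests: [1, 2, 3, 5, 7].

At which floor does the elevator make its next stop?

Current floor: 6, direction: up
Requests above: [7]
Requests below: [1, 2, 3, 5]
Moving up and requests lie above → nearest above is min([7]) = 7

Answer: 7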